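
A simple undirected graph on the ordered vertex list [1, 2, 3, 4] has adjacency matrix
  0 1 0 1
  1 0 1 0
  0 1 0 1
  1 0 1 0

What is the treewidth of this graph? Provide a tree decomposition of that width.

Treewidth 2.
One optimal decomposition is:
Bags: B1 = {1, 2, 3}  B2 = {1, 3, 4}
Tree: B1–B2

The largest bag has 3 vertices, giving width 2; this decomposition certifies tw(G) ≤ 2. The edges 1–2–3–4–1 form a cycle, so G is not a tree and its treewidth is at least 2. Combining the bounds, tw(G) = 2.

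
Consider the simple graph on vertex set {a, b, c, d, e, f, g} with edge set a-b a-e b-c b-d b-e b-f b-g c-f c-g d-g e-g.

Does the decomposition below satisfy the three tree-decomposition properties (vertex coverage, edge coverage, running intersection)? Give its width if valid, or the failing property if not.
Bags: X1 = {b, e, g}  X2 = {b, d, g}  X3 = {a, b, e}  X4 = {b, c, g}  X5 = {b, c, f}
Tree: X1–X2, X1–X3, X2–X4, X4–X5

Vertex coverage: the bags together contain {a, b, c, d, e, f, g}, the full vertex set. Edge coverage: each edge of G has both endpoints in at least one bag. Running intersection: for every vertex, the bags containing it form a connected subtree. All three properties hold, so this is a valid tree decomposition of width max|bag| − 1 = 2, and hence tw(G) ≤ 2.

Yes; width 2.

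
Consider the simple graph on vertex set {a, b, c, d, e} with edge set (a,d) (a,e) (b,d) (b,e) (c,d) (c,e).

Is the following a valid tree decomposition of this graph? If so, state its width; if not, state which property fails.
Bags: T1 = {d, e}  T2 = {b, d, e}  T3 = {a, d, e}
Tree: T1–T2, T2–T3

No — vertex c appears in no bag.

A tree decomposition must satisfy three properties: every vertex lies in some bag; for every edge, both endpoints lie together in some bag; and for every vertex, the bags containing it form a connected subtree. Here vertex c appears in no bag, so the decomposition is invalid.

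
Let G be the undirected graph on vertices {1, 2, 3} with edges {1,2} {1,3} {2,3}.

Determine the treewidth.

2

A width-2 tree decomposition is:
Bags: B1 = {1, 2, 3}
Tree: (single bag)
A single bag containing all 3 vertices is trivially a valid decomposition of width 2. On the other hand G contains the 3-clique {1, 2, 3}. A clique must lie in a single bag of any decomposition, so no decomposition can have width below 2. Therefore the treewidth is 2.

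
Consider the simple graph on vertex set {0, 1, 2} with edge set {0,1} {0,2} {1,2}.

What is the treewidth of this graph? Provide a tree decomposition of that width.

Treewidth 2.
Bags: B1 = {0, 1, 2}
Tree: (single bag)

A single bag containing all 3 vertices is trivially a valid decomposition of width 2. For the lower bound, the 3 vertices {0, 1, 2} are pairwise adjacent, and any tree decomposition puts a clique entirely inside one bag — forcing width ≥ 2. Combining the bounds, tw(G) = 2.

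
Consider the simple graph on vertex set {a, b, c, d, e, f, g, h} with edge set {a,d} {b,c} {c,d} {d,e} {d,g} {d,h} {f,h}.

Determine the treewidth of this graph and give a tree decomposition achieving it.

The largest bag has 2 vertices, giving width 1; this decomposition certifies tw(G) ≤ 1. G has an edge, so its treewidth is at least 1. Hence tw(G) = 1 exactly.

Treewidth 1.
One such decomposition:
Bags: B1 = {d, e}  B2 = {d, g}  B3 = {a, d}  B4 = {c, d}  B5 = {b, c}  B6 = {d, h}  B7 = {f, h}
Tree: B1–B2, B1–B3, B3–B4, B4–B5, B2–B6, B6–B7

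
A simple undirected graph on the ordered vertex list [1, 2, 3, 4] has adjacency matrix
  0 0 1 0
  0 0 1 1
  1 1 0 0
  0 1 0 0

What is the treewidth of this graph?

A width-1 tree decomposition is:
Bags: B1 = {1, 3}  B2 = {2, 3}  B3 = {2, 4}
Tree: B1–B2, B2–B3
Each bag holds 2 vertices, so the decomposition has width 1, which upper-bounds the treewidth. Since G has at least one edge (e.g. 1–3), it is not an edgeless graph, so tw(G) ≥ 1. The upper and lower bounds meet at 1, so that is the treewidth.

1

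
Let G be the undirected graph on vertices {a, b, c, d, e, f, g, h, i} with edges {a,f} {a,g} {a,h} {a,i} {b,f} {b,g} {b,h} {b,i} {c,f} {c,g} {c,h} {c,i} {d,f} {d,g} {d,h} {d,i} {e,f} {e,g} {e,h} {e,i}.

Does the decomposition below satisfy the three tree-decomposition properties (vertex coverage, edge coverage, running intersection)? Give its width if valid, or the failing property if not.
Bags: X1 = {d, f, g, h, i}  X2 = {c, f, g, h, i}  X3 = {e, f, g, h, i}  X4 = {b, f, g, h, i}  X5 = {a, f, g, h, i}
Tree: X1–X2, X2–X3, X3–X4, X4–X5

Yes; width 4.

Vertex coverage: the bags together contain {a, b, c, d, e, f, g, h, i}, the full vertex set. Edge coverage: each edge of G has both endpoints in at least one bag. Running intersection: for every vertex, the bags containing it form a connected subtree. All three properties hold, so this is a valid tree decomposition of width max|bag| − 1 = 4, and hence tw(G) ≤ 4.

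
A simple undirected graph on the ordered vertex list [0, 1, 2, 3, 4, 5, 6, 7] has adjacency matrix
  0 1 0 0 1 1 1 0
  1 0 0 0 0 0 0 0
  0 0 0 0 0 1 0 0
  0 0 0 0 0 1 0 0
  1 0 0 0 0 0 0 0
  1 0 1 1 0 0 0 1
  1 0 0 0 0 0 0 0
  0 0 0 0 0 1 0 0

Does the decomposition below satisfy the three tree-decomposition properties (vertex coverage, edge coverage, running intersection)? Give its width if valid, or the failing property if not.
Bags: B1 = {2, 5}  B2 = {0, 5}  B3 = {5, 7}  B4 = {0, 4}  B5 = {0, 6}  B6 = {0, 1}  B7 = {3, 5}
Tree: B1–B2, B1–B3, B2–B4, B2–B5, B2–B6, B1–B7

Checking the three conditions: (i) the bags cover all of {0, 1, 2, 3, 4, 5, 6, 7}; (ii) for each edge, some bag contains both endpoints; (iii) the bags containing any fixed vertex form a subtree. All hold, so the decomposition is valid with width 2 − 1 = 1.

Yes; width 1.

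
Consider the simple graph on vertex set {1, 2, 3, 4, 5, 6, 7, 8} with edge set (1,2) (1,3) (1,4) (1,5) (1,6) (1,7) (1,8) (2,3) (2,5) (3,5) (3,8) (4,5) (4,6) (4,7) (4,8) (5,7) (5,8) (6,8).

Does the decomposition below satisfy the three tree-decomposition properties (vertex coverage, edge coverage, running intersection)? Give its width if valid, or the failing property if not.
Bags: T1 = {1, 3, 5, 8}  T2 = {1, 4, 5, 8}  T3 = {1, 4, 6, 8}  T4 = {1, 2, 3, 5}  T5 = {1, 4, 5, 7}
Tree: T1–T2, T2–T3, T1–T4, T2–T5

Yes; width 3.

Checking the three conditions: (i) the bags cover all of {1, 2, 3, 4, 5, 6, 7, 8}; (ii) for each edge, some bag contains both endpoints; (iii) the bags containing any fixed vertex form a subtree. All hold, so the decomposition is valid with width 4 − 1 = 3.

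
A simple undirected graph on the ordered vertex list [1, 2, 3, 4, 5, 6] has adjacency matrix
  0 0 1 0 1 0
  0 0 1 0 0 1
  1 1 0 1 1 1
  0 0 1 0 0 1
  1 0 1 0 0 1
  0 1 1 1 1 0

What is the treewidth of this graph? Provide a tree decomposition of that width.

The largest bag has 3 vertices, giving width 2; this decomposition certifies tw(G) ≤ 2. Conversely, {1, 3, 5} is a clique of size 3, and the vertices of any clique must share a bag in every tree decomposition; so some bag has ≥ 3 vertices and tw(G) ≥ 2. Therefore the treewidth is 2.

Treewidth 2.
One optimal decomposition is:
Bags: B1 = {1, 3, 5}  B2 = {3, 5, 6}  B3 = {3, 4, 6}  B4 = {2, 3, 6}
Tree: B1–B2, B2–B3, B2–B4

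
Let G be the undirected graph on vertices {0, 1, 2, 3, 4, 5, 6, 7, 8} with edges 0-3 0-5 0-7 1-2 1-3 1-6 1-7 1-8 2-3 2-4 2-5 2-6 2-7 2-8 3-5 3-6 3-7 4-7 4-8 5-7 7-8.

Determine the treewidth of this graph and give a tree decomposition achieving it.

Treewidth 3.
Bags: B1 = {0, 3, 5, 7}  B2 = {2, 3, 5, 7}  B3 = {1, 2, 3, 7}  B4 = {1, 2, 7, 8}  B5 = {2, 4, 7, 8}  B6 = {1, 2, 3, 6}
Tree: B1–B2, B2–B3, B3–B4, B4–B5, B3–B6

Every bag has size at most 4, so the width is 4 − 1 = 3 and tw(G) ≤ 3. On the other hand G contains the 4-clique {0, 3, 5, 7}. A clique must lie in a single bag of any decomposition, so no decomposition can have width below 3. The upper and lower bounds meet at 3, so that is the treewidth.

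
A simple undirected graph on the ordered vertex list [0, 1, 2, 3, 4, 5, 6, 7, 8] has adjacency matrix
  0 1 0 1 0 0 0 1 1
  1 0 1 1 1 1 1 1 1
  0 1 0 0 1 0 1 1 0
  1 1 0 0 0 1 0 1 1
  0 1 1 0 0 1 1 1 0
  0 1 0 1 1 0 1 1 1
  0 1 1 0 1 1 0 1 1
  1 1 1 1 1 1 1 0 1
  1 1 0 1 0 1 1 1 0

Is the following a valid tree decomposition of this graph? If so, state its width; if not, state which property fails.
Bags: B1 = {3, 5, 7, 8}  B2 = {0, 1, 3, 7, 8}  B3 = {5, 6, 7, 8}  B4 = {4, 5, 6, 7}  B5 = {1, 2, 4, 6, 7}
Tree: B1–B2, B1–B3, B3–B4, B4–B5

No — edge (1,5) lies in no bag.

A tree decomposition must satisfy three properties: every vertex lies in some bag; for every edge, both endpoints lie together in some bag; and for every vertex, the bags containing it form a connected subtree. Here edge (1,5) lies in no bag, so the decomposition is invalid.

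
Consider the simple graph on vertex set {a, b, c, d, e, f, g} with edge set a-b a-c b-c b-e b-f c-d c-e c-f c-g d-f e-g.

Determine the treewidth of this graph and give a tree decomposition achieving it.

Each bag holds 3 vertices, so the decomposition has width 2, which upper-bounds the treewidth. For the lower bound, the 3 vertices {c, d, f} are pairwise adjacent, and any tree decomposition puts a clique entirely inside one bag — forcing width ≥ 2. Combining the bounds, tw(G) = 2.

Treewidth 2.
One such decomposition:
Bags: B1 = {b, c, e}  B2 = {a, b, c}  B3 = {c, e, g}  B4 = {b, c, f}  B5 = {c, d, f}
Tree: B1–B2, B1–B3, B2–B4, B4–B5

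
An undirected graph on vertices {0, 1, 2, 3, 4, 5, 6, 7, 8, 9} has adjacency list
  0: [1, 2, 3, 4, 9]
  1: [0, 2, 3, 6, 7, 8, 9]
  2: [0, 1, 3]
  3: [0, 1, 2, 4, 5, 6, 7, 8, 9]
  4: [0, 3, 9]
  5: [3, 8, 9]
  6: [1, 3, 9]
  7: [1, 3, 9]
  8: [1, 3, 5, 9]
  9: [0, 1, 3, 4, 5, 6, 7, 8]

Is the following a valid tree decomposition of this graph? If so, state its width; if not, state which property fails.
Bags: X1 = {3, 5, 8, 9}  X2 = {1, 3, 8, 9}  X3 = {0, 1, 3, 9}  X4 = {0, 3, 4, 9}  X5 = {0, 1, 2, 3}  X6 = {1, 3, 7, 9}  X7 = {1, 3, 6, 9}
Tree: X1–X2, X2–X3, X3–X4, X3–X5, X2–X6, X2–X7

Yes; width 3.

Checking the three conditions: (i) the bags cover all of {0, 1, 2, 3, 4, 5, 6, 7, 8, 9}; (ii) for each edge, some bag contains both endpoints; (iii) the bags containing any fixed vertex form a subtree. All hold, so the decomposition is valid with width 4 − 1 = 3.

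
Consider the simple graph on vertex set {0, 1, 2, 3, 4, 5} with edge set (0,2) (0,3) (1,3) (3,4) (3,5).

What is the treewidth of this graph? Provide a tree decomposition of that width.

The largest bag has 2 vertices, giving width 1; this decomposition certifies tw(G) ≤ 1. Any graph with an edge has treewidth ≥ 1, and G has the edge 0–2. Therefore the treewidth is 1.

Treewidth 1.
One such decomposition:
Bags: B1 = {0, 2}  B2 = {0, 3}  B3 = {1, 3}  B4 = {3, 5}  B5 = {3, 4}
Tree: B1–B2, B2–B3, B2–B4, B3–B5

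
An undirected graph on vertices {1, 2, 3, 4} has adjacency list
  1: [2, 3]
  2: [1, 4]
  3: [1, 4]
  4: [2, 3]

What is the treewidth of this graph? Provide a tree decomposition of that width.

Each bag holds 3 vertices, so the decomposition has width 2, which upper-bounds the treewidth. For the lower bound, G contains the cycle 4–3–1–2–4, so G is not a forest; only forests have treewidth ≤ 1, hence tw(G) ≥ 2. Combining the bounds, tw(G) = 2.

Treewidth 2.
Bags: B1 = {1, 3, 4}  B2 = {1, 2, 4}
Tree: B1–B2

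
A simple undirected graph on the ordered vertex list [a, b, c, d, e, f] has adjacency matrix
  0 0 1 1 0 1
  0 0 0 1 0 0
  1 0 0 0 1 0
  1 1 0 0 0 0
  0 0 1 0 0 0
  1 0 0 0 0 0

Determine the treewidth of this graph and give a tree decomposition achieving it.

Each bag holds 2 vertices, so the decomposition has width 1, which upper-bounds the treewidth. G has an edge, so its treewidth is at least 1. The upper and lower bounds meet at 1, so that is the treewidth.

Treewidth 1.
One optimal decomposition is:
Bags: B1 = {a, d}  B2 = {b, d}  B3 = {a, f}  B4 = {a, c}  B5 = {c, e}
Tree: B1–B2, B1–B3, B3–B4, B4–B5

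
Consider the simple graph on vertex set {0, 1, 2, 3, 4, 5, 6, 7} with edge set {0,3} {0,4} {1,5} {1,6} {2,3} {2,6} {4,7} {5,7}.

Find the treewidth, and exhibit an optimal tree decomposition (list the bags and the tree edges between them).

The largest bag has 3 vertices, giving width 2; this decomposition certifies tw(G) ≤ 2. For the lower bound, G contains the cycle 0–3–2–6–1–5–7–4–0, so G is not a forest; only forests have treewidth ≤ 1, hence tw(G) ≥ 2. Combining the bounds, tw(G) = 2.

Treewidth 2.
One such decomposition:
Bags: B1 = {0, 2, 3}  B2 = {0, 2, 6}  B3 = {0, 1, 6}  B4 = {0, 1, 5}  B5 = {0, 5, 7}  B6 = {0, 4, 7}
Tree: B1–B2, B2–B3, B3–B4, B4–B5, B5–B6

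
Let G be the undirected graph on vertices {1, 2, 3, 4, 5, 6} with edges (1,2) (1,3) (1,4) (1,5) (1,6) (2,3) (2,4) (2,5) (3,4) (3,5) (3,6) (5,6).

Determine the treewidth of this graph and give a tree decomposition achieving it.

The largest bag has 4 vertices, giving width 3; this decomposition certifies tw(G) ≤ 3. On the other hand G contains the 4-clique {1, 2, 3, 4}. A clique must lie in a single bag of any decomposition, so no decomposition can have width below 3. The upper and lower bounds meet at 3, so that is the treewidth.

Treewidth 3.
Bags: B1 = {1, 2, 3, 5}  B2 = {1, 3, 5, 6}  B3 = {1, 2, 3, 4}
Tree: B1–B2, B1–B3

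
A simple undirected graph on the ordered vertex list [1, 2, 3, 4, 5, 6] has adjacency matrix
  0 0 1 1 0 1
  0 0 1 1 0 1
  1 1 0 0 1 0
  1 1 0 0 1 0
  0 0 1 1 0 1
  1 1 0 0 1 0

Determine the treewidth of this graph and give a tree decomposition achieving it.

Treewidth 3.
One optimal decomposition is:
Bags: B1 = {1, 2, 5, 6}  B2 = {1, 2, 4, 5}  B3 = {1, 2, 3, 5}
Tree: B1–B2, B2–B3

Each bag holds 4 vertices, so the decomposition has width 3, which upper-bounds the treewidth. For the lower bound: the 4 vertex sets {1,6}, {4,5}, {2}, {3} are disjoint, each induces a connected subgraph, and every pair is joined by at least one edge of G. Contracting each set to a single vertex therefore yields K_{4} as a minor, and since treewidth is minor-monotone, tw(G) ≥ tw(K_{4}) = 3. Therefore the treewidth is 3.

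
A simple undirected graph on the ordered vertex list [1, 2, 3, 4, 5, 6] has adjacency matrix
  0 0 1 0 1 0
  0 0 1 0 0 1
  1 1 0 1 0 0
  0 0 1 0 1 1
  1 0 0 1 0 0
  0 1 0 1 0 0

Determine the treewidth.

2

A width-2 tree decomposition is:
Bags: B1 = {2, 4, 6}  B2 = {2, 3, 4}  B3 = {3, 4, 5}  B4 = {1, 3, 5}
Tree: B1–B2, B2–B3, B3–B4
Every bag has size at most 3, so the width is 3 − 1 = 2 and tw(G) ≤ 2. For the lower bound, G contains the cycle 6–2–3–4–6, so G is not a forest; only forests have treewidth ≤ 1, hence tw(G) ≥ 2. Hence tw(G) = 2 exactly.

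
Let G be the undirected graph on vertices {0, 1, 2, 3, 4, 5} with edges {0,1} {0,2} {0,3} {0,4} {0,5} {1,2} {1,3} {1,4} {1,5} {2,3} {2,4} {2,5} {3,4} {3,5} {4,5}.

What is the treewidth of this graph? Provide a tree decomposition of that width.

Treewidth 5.
Bags: B1 = {0, 1, 2, 3, 4, 5}
Tree: (single bag)

A single bag containing all 6 vertices is trivially a valid decomposition of width 5. On the other hand G contains the 6-clique {0, 1, 2, 3, 4, 5}. A clique must lie in a single bag of any decomposition, so no decomposition can have width below 5. Therefore the treewidth is 5.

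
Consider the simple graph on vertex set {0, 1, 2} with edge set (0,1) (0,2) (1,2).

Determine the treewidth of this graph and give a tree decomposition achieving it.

A single bag containing all 3 vertices is trivially a valid decomposition of width 2. On the other hand G contains the 3-clique {0, 1, 2}. A clique must lie in a single bag of any decomposition, so no decomposition can have width below 2. The upper and lower bounds meet at 2, so that is the treewidth.

Treewidth 2.
One optimal decomposition is:
Bags: B1 = {0, 1, 2}
Tree: (single bag)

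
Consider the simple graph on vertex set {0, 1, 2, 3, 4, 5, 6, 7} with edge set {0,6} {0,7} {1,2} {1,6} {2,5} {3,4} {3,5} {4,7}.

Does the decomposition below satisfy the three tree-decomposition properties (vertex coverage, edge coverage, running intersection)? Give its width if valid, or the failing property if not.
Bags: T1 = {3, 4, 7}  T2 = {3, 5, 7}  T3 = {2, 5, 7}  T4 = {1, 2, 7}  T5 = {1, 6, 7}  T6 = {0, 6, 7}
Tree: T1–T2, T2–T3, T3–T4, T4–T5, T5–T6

Yes; width 2.

Vertex coverage: the bags together contain {0, 1, 2, 3, 4, 5, 6, 7}, the full vertex set. Edge coverage: each edge of G has both endpoints in at least one bag. Running intersection: for every vertex, the bags containing it form a connected subtree. All three properties hold, so this is a valid tree decomposition of width max|bag| − 1 = 2, and hence tw(G) ≤ 2.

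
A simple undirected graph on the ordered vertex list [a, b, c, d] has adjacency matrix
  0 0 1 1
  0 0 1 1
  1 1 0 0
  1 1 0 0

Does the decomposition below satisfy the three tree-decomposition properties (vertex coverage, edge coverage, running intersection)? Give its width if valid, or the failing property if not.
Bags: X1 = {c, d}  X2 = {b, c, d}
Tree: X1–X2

No — vertex a appears in no bag.

A tree decomposition must satisfy three properties: every vertex lies in some bag; for every edge, both endpoints lie together in some bag; and for every vertex, the bags containing it form a connected subtree. Here vertex a appears in no bag, so the decomposition is invalid.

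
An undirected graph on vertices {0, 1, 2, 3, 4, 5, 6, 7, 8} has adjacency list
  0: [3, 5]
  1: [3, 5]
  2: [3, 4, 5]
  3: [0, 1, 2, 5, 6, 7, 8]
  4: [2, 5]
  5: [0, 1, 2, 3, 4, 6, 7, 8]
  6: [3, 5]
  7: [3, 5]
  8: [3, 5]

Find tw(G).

A width-2 tree decomposition is:
Bags: B1 = {1, 3, 5}  B2 = {3, 5, 6}  B3 = {2, 3, 5}  B4 = {3, 5, 7}  B5 = {2, 4, 5}  B6 = {3, 5, 8}  B7 = {0, 3, 5}
Tree: B1–B2, B2–B3, B3–B4, B3–B5, B2–B6, B3–B7
Each bag holds 3 vertices, so the decomposition has width 2, which upper-bounds the treewidth. On the other hand G contains the 3-clique {0, 3, 5}. A clique must lie in a single bag of any decomposition, so no decomposition can have width below 2. Therefore the treewidth is 2.

2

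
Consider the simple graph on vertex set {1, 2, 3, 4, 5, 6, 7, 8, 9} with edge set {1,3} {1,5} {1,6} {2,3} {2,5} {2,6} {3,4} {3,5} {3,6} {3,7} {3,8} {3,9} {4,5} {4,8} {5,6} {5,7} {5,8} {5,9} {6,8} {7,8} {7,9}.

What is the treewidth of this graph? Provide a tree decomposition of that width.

Treewidth 3.
One such decomposition:
Bags: B1 = {3, 5, 6, 8}  B2 = {1, 3, 5, 6}  B3 = {3, 5, 7, 8}  B4 = {3, 4, 5, 8}  B5 = {2, 3, 5, 6}  B6 = {3, 5, 7, 9}
Tree: B1–B2, B1–B3, B1–B4, B1–B5, B3–B6

Every bag has size at most 4, so the width is 4 − 1 = 3 and tw(G) ≤ 3. Conversely, {3, 5, 7, 9} is a clique of size 4, and the vertices of any clique must share a bag in every tree decomposition; so some bag has ≥ 4 vertices and tw(G) ≥ 3. Therefore the treewidth is 3.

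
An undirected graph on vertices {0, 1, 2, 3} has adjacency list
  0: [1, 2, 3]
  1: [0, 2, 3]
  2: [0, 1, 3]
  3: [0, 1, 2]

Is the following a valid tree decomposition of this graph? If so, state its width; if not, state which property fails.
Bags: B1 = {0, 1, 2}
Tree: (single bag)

No — vertex 3 appears in no bag.

A tree decomposition must satisfy three properties: every vertex lies in some bag; for every edge, both endpoints lie together in some bag; and for every vertex, the bags containing it form a connected subtree. Here vertex 3 appears in no bag, so the decomposition is invalid.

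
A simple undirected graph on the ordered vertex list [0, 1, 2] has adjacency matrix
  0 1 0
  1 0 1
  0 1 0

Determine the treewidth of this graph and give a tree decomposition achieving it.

The largest bag has 2 vertices, giving width 1; this decomposition certifies tw(G) ≤ 1. G has an edge, so its treewidth is at least 1. Hence tw(G) = 1 exactly.

Treewidth 1.
One such decomposition:
Bags: B1 = {1, 2}  B2 = {0, 1}
Tree: B1–B2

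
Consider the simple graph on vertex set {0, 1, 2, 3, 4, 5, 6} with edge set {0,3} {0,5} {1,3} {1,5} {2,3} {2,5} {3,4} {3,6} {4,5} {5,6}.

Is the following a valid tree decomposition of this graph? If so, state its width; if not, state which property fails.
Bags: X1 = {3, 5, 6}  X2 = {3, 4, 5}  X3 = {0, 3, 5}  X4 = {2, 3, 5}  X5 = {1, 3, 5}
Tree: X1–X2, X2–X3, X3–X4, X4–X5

Checking the three conditions: (i) the bags cover all of {0, 1, 2, 3, 4, 5, 6}; (ii) for each edge, some bag contains both endpoints; (iii) the bags containing any fixed vertex form a subtree. All hold, so the decomposition is valid with width 3 − 1 = 2.

Yes; width 2.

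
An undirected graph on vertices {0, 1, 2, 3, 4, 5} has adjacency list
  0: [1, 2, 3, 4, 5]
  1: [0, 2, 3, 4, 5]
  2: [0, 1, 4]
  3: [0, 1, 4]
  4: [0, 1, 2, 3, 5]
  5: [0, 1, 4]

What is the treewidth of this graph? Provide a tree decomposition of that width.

Treewidth 3.
Bags: B1 = {0, 1, 3, 4}  B2 = {0, 1, 2, 4}  B3 = {0, 1, 4, 5}
Tree: B1–B2, B2–B3

Each bag holds 4 vertices, so the decomposition has width 3, which upper-bounds the treewidth. For the lower bound, the 4 vertices {0, 1, 2, 4} are pairwise adjacent, and any tree decomposition puts a clique entirely inside one bag — forcing width ≥ 3. The upper and lower bounds meet at 3, so that is the treewidth.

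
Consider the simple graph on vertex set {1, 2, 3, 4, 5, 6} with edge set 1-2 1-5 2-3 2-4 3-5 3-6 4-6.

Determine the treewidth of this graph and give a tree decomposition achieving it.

Treewidth 2.
One optimal decomposition is:
Bags: B1 = {1, 2, 5}  B2 = {2, 3, 5}  B3 = {2, 3, 4}  B4 = {3, 4, 6}
Tree: B1–B2, B2–B3, B3–B4

Each bag holds 3 vertices, so the decomposition has width 2, which upper-bounds the treewidth. For the lower bound, G contains the cycle 1–5–3–2–1, so G is not a forest; only forests have treewidth ≤ 1, hence tw(G) ≥ 2. Combining the bounds, tw(G) = 2.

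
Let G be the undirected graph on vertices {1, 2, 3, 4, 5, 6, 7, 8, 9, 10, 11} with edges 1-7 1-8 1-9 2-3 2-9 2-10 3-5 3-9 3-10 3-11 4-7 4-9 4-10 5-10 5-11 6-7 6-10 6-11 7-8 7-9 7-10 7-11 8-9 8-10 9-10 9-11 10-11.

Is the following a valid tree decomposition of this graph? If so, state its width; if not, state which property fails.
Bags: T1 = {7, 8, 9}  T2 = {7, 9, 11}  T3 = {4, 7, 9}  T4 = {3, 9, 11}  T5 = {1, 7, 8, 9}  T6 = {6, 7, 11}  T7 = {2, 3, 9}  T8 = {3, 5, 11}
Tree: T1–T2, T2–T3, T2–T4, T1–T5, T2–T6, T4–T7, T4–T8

A tree decomposition must satisfy three properties: every vertex lies in some bag; for every edge, both endpoints lie together in some bag; and for every vertex, the bags containing it form a connected subtree. Here vertex 10 appears in no bag, so the decomposition is invalid.

No — vertex 10 appears in no bag.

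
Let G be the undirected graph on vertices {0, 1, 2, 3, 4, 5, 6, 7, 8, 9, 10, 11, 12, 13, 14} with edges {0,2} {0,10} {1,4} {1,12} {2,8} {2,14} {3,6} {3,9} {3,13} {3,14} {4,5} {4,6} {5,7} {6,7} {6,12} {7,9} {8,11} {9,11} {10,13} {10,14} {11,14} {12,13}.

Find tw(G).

3

A width-3 tree decomposition is:
Bags: B1 = {0, 2, 8, 10}  B2 = {2, 8, 10, 14}  B3 = {8, 10, 11, 14}  B4 = {10, 11, 13, 14}  B5 = {3, 11, 13, 14}  B6 = {3, 9, 11, 13}  B7 = {3, 9, 12, 13}  B8 = {3, 6, 9, 12}  B9 = {6, 7, 9, 12}  B10 = {1, 6, 7, 12}  B11 = {1, 4, 6, 7}  B12 = {1, 4, 5, 7}
Tree: B1–B2, B2–B3, B3–B4, B4–B5, B5–B6, B6–B7, B7–B8, B8–B9, B9–B10, B10–B11, B11–B12
Every bag has size at most 4, so the width is 4 − 1 = 3 and tw(G) ≤ 3. For the lower bound: the 4 vertex sets {0,2,8}, {10}, {14}, {3,9,11,13} are disjoint, each induces a connected subgraph, and every pair is joined by at least one edge of G. Contracting each set to a single vertex therefore yields K_{4} as a minor, and since treewidth is minor-monotone, tw(G) ≥ tw(K_{4}) = 3. Therefore the treewidth is 3.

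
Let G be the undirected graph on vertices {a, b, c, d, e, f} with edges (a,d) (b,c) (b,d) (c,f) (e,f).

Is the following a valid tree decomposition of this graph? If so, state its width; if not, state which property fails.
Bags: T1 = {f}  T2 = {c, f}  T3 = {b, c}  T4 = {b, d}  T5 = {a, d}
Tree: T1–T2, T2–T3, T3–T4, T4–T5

No — vertex e appears in no bag.

A tree decomposition must satisfy three properties: every vertex lies in some bag; for every edge, both endpoints lie together in some bag; and for every vertex, the bags containing it form a connected subtree. Here vertex e appears in no bag, so the decomposition is invalid.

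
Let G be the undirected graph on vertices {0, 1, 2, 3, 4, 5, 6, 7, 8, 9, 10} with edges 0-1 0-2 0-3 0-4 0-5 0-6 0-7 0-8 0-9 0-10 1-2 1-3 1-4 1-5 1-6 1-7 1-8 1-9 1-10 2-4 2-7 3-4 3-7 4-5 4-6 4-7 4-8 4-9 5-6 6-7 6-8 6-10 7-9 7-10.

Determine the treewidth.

A width-4 tree decomposition is:
Bags: B1 = {0, 1, 4, 6, 7}  B2 = {0, 1, 2, 4, 7}  B3 = {0, 1, 4, 7, 9}  B4 = {0, 1, 4, 5, 6}  B5 = {0, 1, 3, 4, 7}  B6 = {0, 1, 4, 6, 8}  B7 = {0, 1, 6, 7, 10}
Tree: B1–B2, B1–B3, B1–B4, B2–B5, B4–B6, B1–B7
Each bag holds 5 vertices, so the decomposition has width 4, which upper-bounds the treewidth. For the lower bound, the 5 vertices {0, 1, 6, 7, 10} are pairwise adjacent, and any tree decomposition puts a clique entirely inside one bag — forcing width ≥ 4. The upper and lower bounds meet at 4, so that is the treewidth.

4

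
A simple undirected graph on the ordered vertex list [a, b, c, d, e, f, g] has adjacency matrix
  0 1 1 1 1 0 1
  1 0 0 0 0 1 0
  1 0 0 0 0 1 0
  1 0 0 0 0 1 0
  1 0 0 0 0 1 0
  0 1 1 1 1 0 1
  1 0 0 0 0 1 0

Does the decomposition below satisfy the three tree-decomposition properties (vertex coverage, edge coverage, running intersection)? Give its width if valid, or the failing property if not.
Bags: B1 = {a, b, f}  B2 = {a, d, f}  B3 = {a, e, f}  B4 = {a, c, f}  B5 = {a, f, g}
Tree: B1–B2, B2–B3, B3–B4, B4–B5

Checking the three conditions: (i) the bags cover all of {a, b, c, d, e, f, g}; (ii) for each edge, some bag contains both endpoints; (iii) the bags containing any fixed vertex form a subtree. All hold, so the decomposition is valid with width 3 − 1 = 2.

Yes; width 2.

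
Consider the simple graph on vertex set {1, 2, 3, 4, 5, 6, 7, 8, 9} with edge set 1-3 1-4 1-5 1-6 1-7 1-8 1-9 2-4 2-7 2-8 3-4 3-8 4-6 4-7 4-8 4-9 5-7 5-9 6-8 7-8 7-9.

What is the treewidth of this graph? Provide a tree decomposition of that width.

Treewidth 3.
One such decomposition:
Bags: B1 = {1, 4, 7, 8}  B2 = {1, 3, 4, 8}  B3 = {1, 4, 6, 8}  B4 = {1, 4, 7, 9}  B5 = {1, 5, 7, 9}  B6 = {2, 4, 7, 8}
Tree: B1–B2, B2–B3, B1–B4, B4–B5, B1–B6

Every bag has size at most 4, so the width is 4 − 1 = 3 and tw(G) ≤ 3. Conversely, {1, 3, 4, 8} is a clique of size 4, and the vertices of any clique must share a bag in every tree decomposition; so some bag has ≥ 4 vertices and tw(G) ≥ 3. Combining the bounds, tw(G) = 3.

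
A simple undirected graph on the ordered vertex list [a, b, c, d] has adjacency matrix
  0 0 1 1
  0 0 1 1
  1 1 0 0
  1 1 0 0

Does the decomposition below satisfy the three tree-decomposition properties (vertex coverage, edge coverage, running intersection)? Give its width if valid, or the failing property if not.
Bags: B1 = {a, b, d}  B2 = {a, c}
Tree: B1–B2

A tree decomposition must satisfy three properties: every vertex lies in some bag; for every edge, both endpoints lie together in some bag; and for every vertex, the bags containing it form a connected subtree. Here edge (b,c) lies in no bag, so the decomposition is invalid.

No — edge (b,c) lies in no bag.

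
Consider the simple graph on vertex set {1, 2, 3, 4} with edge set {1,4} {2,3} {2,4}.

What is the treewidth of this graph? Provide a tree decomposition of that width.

Every bag has size at most 2, so the width is 2 − 1 = 1 and tw(G) ≤ 1. G has an edge, so its treewidth is at least 1. Hence tw(G) = 1 exactly.

Treewidth 1.
One such decomposition:
Bags: B1 = {1, 4}  B2 = {2, 4}  B3 = {2, 3}
Tree: B1–B2, B2–B3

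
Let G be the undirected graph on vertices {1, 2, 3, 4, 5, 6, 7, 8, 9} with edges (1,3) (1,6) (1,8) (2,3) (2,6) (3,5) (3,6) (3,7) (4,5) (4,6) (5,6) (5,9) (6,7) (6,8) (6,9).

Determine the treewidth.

2

A width-2 tree decomposition is:
Bags: B1 = {3, 5, 6}  B2 = {3, 6, 7}  B3 = {4, 5, 6}  B4 = {1, 3, 6}  B5 = {1, 6, 8}  B6 = {5, 6, 9}  B7 = {2, 3, 6}
Tree: B1–B2, B1–B3, B2–B4, B4–B5, B1–B6, B2–B7
Each bag holds 3 vertices, so the decomposition has width 2, which upper-bounds the treewidth. Conversely, {1, 6, 8} is a clique of size 3, and the vertices of any clique must share a bag in every tree decomposition; so some bag has ≥ 3 vertices and tw(G) ≥ 2. The upper and lower bounds meet at 2, so that is the treewidth.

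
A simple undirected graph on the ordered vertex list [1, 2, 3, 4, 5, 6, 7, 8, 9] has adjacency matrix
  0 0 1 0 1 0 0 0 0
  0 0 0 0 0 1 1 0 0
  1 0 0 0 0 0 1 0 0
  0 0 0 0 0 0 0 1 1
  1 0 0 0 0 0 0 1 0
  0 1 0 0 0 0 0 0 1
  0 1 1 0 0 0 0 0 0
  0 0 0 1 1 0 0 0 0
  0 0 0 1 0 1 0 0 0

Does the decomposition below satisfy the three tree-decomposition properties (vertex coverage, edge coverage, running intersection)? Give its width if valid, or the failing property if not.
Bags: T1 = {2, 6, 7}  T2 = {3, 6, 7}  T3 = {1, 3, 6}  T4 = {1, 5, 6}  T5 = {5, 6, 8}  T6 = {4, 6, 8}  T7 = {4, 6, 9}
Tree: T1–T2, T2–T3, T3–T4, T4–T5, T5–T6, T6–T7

Yes; width 2.

Vertex coverage: the bags together contain {1, 2, 3, 4, 5, 6, 7, 8, 9}, the full vertex set. Edge coverage: each edge of G has both endpoints in at least one bag. Running intersection: for every vertex, the bags containing it form a connected subtree. All three properties hold, so this is a valid tree decomposition of width max|bag| − 1 = 2, and hence tw(G) ≤ 2.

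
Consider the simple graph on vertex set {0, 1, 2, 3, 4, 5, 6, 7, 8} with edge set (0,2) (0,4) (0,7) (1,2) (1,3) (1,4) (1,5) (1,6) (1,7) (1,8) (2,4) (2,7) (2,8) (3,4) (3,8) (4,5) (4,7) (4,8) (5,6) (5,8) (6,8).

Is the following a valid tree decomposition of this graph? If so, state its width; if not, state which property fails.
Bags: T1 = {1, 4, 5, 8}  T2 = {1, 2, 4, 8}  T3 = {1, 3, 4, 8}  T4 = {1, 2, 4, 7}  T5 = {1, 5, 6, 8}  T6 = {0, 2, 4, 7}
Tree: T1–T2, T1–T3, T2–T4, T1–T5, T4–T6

Yes; width 3.

Every vertex of G appears in some bag (union = {0, 1, 2, 3, 4, 5, 6, 7, 8}); every edge is covered by a bag; and for each vertex v the set of bags containing v is connected in the bag tree. The decomposition is therefore valid. The largest bag has 4 vertices, so the width is 3.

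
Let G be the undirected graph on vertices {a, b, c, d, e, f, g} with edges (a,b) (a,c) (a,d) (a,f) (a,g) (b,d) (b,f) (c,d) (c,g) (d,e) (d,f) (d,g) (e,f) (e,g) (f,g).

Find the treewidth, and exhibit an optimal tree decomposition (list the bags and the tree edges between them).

Each bag holds 4 vertices, so the decomposition has width 3, which upper-bounds the treewidth. For the lower bound, the 4 vertices {a, c, d, g} are pairwise adjacent, and any tree decomposition puts a clique entirely inside one bag — forcing width ≥ 3. Hence tw(G) = 3 exactly.

Treewidth 3.
One optimal decomposition is:
Bags: B1 = {a, b, d, f}  B2 = {a, d, f, g}  B3 = {d, e, f, g}  B4 = {a, c, d, g}
Tree: B1–B2, B2–B3, B2–B4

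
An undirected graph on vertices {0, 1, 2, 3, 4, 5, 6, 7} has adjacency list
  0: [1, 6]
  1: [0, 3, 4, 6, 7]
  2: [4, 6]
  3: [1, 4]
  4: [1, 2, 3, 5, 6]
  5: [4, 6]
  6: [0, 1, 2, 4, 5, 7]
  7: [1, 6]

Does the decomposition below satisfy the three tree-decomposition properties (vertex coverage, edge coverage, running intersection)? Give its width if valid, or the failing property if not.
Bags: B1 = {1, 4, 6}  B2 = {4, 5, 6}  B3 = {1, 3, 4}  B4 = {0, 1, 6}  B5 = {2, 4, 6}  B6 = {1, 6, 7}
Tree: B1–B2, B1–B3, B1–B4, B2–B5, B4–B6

Every vertex of G appears in some bag (union = {0, 1, 2, 3, 4, 5, 6, 7}); every edge is covered by a bag; and for each vertex v the set of bags containing v is connected in the bag tree. The decomposition is therefore valid. The largest bag has 3 vertices, so the width is 2.

Yes; width 2.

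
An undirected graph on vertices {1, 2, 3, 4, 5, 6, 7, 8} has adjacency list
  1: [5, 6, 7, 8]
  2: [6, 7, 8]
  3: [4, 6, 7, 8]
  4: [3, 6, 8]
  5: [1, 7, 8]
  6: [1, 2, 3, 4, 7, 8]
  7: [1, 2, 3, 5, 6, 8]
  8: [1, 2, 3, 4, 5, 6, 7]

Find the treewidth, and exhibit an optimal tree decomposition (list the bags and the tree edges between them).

Treewidth 3.
One optimal decomposition is:
Bags: B1 = {3, 6, 7, 8}  B2 = {2, 6, 7, 8}  B3 = {3, 4, 6, 8}  B4 = {1, 6, 7, 8}  B5 = {1, 5, 7, 8}
Tree: B1–B2, B1–B3, B1–B4, B4–B5

Each bag holds 4 vertices, so the decomposition has width 3, which upper-bounds the treewidth. Conversely, {1, 5, 7, 8} is a clique of size 4, and the vertices of any clique must share a bag in every tree decomposition; so some bag has ≥ 4 vertices and tw(G) ≥ 3. Hence tw(G) = 3 exactly.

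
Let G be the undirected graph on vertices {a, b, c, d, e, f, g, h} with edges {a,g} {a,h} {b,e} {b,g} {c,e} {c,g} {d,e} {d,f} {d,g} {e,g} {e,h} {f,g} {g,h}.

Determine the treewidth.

2

A width-2 tree decomposition is:
Bags: B1 = {e, g, h}  B2 = {d, e, g}  B3 = {c, e, g}  B4 = {b, e, g}  B5 = {d, f, g}  B6 = {a, g, h}
Tree: B1–B2, B1–B3, B1–B4, B2–B5, B1–B6
Every bag has size at most 3, so the width is 3 − 1 = 2 and tw(G) ≤ 2. On the other hand G contains the 3-clique {a, g, h}. A clique must lie in a single bag of any decomposition, so no decomposition can have width below 2. The upper and lower bounds meet at 2, so that is the treewidth.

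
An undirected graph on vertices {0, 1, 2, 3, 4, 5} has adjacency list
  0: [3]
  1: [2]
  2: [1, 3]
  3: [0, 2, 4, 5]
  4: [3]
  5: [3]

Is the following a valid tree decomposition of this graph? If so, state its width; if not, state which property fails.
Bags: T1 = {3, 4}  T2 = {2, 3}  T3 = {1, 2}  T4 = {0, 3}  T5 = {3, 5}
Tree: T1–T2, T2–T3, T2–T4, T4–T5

Checking the three conditions: (i) the bags cover all of {0, 1, 2, 3, 4, 5}; (ii) for each edge, some bag contains both endpoints; (iii) the bags containing any fixed vertex form a subtree. All hold, so the decomposition is valid with width 2 − 1 = 1.

Yes; width 1.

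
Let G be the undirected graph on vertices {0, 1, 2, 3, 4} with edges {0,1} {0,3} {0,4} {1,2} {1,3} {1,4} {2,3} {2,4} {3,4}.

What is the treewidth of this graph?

3

A width-3 tree decomposition is:
Bags: B1 = {1, 2, 3, 4}  B2 = {0, 1, 3, 4}
Tree: B1–B2
Every bag has size at most 4, so the width is 4 − 1 = 3 and tw(G) ≤ 3. Conversely, {0, 1, 3, 4} is a clique of size 4, and the vertices of any clique must share a bag in every tree decomposition; so some bag has ≥ 4 vertices and tw(G) ≥ 3. Hence tw(G) = 3 exactly.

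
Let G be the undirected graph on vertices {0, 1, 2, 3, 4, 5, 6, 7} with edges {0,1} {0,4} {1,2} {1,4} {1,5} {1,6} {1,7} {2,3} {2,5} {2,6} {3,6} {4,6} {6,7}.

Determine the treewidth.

2

A width-2 tree decomposition is:
Bags: B1 = {1, 4, 6}  B2 = {1, 2, 6}  B3 = {1, 6, 7}  B4 = {0, 1, 4}  B5 = {1, 2, 5}  B6 = {2, 3, 6}
Tree: B1–B2, B1–B3, B1–B4, B2–B5, B2–B6
Each bag holds 3 vertices, so the decomposition has width 2, which upper-bounds the treewidth. On the other hand G contains the 3-clique {0, 1, 4}. A clique must lie in a single bag of any decomposition, so no decomposition can have width below 2. Combining the bounds, tw(G) = 2.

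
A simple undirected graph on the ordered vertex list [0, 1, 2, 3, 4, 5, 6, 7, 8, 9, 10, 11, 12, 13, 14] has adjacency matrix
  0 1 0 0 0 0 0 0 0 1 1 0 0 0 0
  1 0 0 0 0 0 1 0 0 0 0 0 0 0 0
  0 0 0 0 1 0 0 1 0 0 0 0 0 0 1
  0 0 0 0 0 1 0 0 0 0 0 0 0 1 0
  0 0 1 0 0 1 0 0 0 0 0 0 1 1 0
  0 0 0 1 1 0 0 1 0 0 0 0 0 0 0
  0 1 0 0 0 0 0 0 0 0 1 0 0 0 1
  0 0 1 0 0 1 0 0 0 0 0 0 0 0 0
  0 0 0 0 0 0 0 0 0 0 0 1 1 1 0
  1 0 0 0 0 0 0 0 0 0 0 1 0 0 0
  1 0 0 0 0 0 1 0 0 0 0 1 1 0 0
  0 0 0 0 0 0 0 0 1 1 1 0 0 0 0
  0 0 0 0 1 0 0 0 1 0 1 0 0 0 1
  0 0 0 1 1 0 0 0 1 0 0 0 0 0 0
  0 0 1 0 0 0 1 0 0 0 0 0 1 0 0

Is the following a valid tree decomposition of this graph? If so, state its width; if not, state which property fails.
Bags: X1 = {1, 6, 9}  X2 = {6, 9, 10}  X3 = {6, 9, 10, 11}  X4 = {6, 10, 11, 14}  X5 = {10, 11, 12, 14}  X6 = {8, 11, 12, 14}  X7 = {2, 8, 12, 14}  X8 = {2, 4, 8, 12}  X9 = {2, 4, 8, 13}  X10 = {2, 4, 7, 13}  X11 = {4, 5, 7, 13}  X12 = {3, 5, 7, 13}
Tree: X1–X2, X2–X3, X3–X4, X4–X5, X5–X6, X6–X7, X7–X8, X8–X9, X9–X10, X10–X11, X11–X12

A tree decomposition must satisfy three properties: every vertex lies in some bag; for every edge, both endpoints lie together in some bag; and for every vertex, the bags containing it form a connected subtree. Here vertex 0 appears in no bag, so the decomposition is invalid.

No — vertex 0 appears in no bag.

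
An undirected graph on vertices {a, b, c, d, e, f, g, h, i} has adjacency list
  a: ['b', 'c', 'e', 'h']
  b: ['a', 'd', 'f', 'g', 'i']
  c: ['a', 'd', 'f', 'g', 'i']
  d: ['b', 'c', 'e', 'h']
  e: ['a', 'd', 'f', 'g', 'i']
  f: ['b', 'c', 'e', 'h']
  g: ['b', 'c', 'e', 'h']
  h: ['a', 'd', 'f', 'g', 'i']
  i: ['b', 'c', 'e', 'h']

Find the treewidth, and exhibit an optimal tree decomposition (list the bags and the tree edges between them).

Every bag has size at most 5, so the width is 5 − 1 = 4 and tw(G) ≤ 4. For the lower bound: the 5 vertex sets {c,g}, {a,e}, {d,h}, {b}, {i} are disjoint, each induces a connected subgraph, and every pair is joined by at least one edge of G. Contracting each set to a single vertex therefore yields K_{5} as a minor, and since treewidth is minor-monotone, tw(G) ≥ tw(K_{5}) = 4. The upper and lower bounds meet at 4, so that is the treewidth.

Treewidth 4.
Bags: B1 = {b, c, e, g, h}  B2 = {a, b, c, e, h}  B3 = {b, c, d, e, h}  B4 = {b, c, e, h, i}  B5 = {b, c, e, f, h}
Tree: B1–B2, B2–B3, B3–B4, B4–B5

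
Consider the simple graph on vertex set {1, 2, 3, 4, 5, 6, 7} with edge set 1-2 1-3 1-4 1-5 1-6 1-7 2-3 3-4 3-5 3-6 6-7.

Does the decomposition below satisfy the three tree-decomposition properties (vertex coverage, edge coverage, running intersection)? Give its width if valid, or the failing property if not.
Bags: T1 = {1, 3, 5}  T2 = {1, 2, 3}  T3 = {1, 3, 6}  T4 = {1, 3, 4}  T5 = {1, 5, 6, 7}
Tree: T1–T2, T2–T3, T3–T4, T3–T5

A tree decomposition must satisfy three properties: every vertex lies in some bag; for every edge, both endpoints lie together in some bag; and for every vertex, the bags containing it form a connected subtree. Here bags containing vertex 5 are not connected in the tree, so the decomposition is invalid.

No — bags containing vertex 5 are not connected in the tree.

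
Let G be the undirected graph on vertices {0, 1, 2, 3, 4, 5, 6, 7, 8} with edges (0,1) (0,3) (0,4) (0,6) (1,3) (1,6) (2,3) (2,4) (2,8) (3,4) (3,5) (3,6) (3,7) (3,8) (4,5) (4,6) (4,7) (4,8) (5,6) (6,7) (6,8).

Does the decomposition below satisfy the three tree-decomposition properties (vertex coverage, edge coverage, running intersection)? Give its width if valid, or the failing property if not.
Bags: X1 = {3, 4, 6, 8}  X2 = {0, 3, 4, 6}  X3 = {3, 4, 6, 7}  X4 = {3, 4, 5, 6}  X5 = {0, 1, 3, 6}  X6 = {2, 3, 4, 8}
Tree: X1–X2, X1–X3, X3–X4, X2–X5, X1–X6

Checking the three conditions: (i) the bags cover all of {0, 1, 2, 3, 4, 5, 6, 7, 8}; (ii) for each edge, some bag contains both endpoints; (iii) the bags containing any fixed vertex form a subtree. All hold, so the decomposition is valid with width 4 − 1 = 3.

Yes; width 3.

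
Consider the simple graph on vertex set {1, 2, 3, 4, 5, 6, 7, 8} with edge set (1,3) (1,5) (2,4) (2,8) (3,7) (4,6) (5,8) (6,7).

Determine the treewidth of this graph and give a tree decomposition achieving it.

The largest bag has 3 vertices, giving width 2; this decomposition certifies tw(G) ≤ 2. For the lower bound, G contains the cycle 7–3–1–5–8–2–4–6–7, so G is not a forest; only forests have treewidth ≤ 1, hence tw(G) ≥ 2. Combining the bounds, tw(G) = 2.

Treewidth 2.
One such decomposition:
Bags: B1 = {1, 3, 7}  B2 = {1, 5, 7}  B3 = {5, 7, 8}  B4 = {2, 7, 8}  B5 = {2, 4, 7}  B6 = {4, 6, 7}
Tree: B1–B2, B2–B3, B3–B4, B4–B5, B5–B6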